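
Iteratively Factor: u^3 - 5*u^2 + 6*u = (u - 2)*(u^2 - 3*u) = u*(u - 2)*(u - 3)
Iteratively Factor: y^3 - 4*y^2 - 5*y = (y + 1)*(y^2 - 5*y) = y*(y + 1)*(y - 5)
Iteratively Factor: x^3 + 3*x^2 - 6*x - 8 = (x + 1)*(x^2 + 2*x - 8) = (x - 2)*(x + 1)*(x + 4)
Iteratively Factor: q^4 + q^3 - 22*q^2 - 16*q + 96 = (q + 4)*(q^3 - 3*q^2 - 10*q + 24) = (q - 2)*(q + 4)*(q^2 - q - 12) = (q - 2)*(q + 3)*(q + 4)*(q - 4)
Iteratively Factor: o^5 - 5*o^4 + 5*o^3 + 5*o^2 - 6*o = (o)*(o^4 - 5*o^3 + 5*o^2 + 5*o - 6) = o*(o - 3)*(o^3 - 2*o^2 - o + 2) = o*(o - 3)*(o - 1)*(o^2 - o - 2) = o*(o - 3)*(o - 1)*(o + 1)*(o - 2)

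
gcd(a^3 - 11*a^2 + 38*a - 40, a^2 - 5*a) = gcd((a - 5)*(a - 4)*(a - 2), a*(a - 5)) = a - 5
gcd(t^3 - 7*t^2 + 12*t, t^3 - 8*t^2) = t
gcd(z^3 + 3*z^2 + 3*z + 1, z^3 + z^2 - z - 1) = z^2 + 2*z + 1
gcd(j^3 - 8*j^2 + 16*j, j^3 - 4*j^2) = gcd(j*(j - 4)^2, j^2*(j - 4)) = j^2 - 4*j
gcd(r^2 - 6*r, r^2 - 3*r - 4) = 1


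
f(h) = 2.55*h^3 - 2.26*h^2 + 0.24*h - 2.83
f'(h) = 7.65*h^2 - 4.52*h + 0.24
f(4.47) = 180.84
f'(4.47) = 132.89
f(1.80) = 5.15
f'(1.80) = 16.89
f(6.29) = 543.85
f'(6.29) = 274.47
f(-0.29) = -3.15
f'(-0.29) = 2.19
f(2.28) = 16.19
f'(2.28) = 29.70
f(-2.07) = -35.63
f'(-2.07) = 42.38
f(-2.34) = -48.44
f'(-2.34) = 52.71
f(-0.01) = -2.83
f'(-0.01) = 0.29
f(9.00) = 1675.22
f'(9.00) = 579.21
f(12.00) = 4081.01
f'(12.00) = 1047.60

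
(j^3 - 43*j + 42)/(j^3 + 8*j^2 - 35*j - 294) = (j - 1)/(j + 7)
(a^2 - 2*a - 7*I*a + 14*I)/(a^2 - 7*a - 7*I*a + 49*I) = (a - 2)/(a - 7)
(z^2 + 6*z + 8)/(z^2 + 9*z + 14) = (z + 4)/(z + 7)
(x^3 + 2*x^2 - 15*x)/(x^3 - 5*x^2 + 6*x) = (x + 5)/(x - 2)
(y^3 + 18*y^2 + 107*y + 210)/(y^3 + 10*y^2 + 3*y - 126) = (y + 5)/(y - 3)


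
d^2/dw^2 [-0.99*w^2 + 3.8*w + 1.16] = -1.98000000000000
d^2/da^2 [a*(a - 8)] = 2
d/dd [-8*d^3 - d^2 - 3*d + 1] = -24*d^2 - 2*d - 3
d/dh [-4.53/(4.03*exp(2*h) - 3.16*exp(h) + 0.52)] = (36.5118*exp(h) - 14.3148)*exp(h)/(4.03*exp(2*h) - 3.16*exp(h) + 0.52)^2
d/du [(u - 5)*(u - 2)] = 2*u - 7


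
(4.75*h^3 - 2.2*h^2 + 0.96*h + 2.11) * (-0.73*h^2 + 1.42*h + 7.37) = -3.4675*h^5 + 8.351*h^4 + 31.1827*h^3 - 16.3911*h^2 + 10.0714*h + 15.5507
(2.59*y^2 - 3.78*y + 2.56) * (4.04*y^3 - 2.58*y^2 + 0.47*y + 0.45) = 10.4636*y^5 - 21.9534*y^4 + 21.3121*y^3 - 7.2159*y^2 - 0.4978*y + 1.152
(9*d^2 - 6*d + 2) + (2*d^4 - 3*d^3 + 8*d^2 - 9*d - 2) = 2*d^4 - 3*d^3 + 17*d^2 - 15*d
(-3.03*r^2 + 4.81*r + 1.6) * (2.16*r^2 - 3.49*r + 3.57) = -6.5448*r^4 + 20.9643*r^3 - 24.148*r^2 + 11.5877*r + 5.712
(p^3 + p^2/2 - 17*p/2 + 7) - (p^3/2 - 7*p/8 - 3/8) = p^3/2 + p^2/2 - 61*p/8 + 59/8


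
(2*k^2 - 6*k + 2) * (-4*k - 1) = -8*k^3 + 22*k^2 - 2*k - 2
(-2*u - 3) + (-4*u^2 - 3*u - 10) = -4*u^2 - 5*u - 13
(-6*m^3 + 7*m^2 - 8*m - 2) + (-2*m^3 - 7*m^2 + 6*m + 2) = -8*m^3 - 2*m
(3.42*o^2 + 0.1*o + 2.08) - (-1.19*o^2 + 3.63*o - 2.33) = 4.61*o^2 - 3.53*o + 4.41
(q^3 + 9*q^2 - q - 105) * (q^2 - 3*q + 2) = q^5 + 6*q^4 - 26*q^3 - 84*q^2 + 313*q - 210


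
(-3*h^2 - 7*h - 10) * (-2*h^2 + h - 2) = 6*h^4 + 11*h^3 + 19*h^2 + 4*h + 20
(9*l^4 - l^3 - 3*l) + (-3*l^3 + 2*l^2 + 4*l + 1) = 9*l^4 - 4*l^3 + 2*l^2 + l + 1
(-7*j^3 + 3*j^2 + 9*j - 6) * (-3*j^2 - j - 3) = 21*j^5 - 2*j^4 - 9*j^3 - 21*j + 18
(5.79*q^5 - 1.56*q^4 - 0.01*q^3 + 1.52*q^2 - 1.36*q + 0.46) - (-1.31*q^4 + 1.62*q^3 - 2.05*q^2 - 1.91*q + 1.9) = 5.79*q^5 - 0.25*q^4 - 1.63*q^3 + 3.57*q^2 + 0.55*q - 1.44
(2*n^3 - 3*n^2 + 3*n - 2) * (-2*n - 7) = -4*n^4 - 8*n^3 + 15*n^2 - 17*n + 14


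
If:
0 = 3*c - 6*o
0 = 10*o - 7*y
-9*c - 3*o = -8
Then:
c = 16/21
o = 8/21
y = 80/147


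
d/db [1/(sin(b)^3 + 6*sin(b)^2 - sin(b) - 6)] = (-3*sin(b)^2 - 12*sin(b) + 1)/((sin(b) + 6)^2*cos(b)^3)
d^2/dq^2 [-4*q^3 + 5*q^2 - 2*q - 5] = 10 - 24*q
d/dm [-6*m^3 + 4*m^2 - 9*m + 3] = -18*m^2 + 8*m - 9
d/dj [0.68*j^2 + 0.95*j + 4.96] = 1.36*j + 0.95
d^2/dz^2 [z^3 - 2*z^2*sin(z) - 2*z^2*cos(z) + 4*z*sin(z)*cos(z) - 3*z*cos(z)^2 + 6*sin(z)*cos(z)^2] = 2*sqrt(2)*z^2*sin(z + pi/4) - 8*z*sin(2*z) + 6*z*cos(2*z) - 8*sqrt(2)*z*cos(z + pi/4) + 6*z - 11*sin(z)/2 + 6*sin(2*z) - 27*sin(3*z)/2 - 4*cos(z) + 8*cos(2*z)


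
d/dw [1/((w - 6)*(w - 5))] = (11 - 2*w)/(w^4 - 22*w^3 + 181*w^2 - 660*w + 900)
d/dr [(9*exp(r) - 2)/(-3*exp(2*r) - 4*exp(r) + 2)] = (27*exp(2*r) - 12*exp(r) + 10)*exp(r)/(9*exp(4*r) + 24*exp(3*r) + 4*exp(2*r) - 16*exp(r) + 4)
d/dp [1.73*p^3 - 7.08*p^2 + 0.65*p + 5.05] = 5.19*p^2 - 14.16*p + 0.65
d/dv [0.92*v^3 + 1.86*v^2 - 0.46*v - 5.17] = 2.76*v^2 + 3.72*v - 0.46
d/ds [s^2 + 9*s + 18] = 2*s + 9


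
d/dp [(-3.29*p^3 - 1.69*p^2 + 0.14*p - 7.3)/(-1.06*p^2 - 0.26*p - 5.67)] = (3.4874*p^4 + 1.7108*p^3 + 56.5507*p^2 + 3.6886*p - 2.6918)/(1.1236*p^4 + 0.5512*p^3 + 12.088*p^2 + 2.9484*p + 32.1489)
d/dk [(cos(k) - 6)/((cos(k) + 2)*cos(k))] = (sin(k) - 12*sin(k)/cos(k)^2 - 12*tan(k))/(cos(k) + 2)^2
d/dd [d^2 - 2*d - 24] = 2*d - 2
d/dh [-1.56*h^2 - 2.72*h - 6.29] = -3.12*h - 2.72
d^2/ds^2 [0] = 0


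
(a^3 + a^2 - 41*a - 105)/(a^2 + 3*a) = a - 2 - 35/a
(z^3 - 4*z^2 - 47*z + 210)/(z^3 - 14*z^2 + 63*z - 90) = (z + 7)/(z - 3)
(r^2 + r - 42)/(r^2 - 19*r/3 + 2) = 3*(r + 7)/(3*r - 1)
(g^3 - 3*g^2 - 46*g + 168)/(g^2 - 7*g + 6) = (g^2 + 3*g - 28)/(g - 1)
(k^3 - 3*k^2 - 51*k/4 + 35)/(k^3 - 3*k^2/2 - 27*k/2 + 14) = (k - 5/2)/(k - 1)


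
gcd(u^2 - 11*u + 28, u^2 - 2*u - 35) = u - 7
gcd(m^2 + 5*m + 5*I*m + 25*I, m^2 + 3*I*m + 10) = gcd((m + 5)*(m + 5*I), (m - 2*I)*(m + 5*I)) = m + 5*I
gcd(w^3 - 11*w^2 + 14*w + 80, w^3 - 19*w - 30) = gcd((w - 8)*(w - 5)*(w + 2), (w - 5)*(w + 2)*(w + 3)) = w^2 - 3*w - 10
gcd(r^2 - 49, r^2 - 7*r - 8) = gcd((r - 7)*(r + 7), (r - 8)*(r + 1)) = 1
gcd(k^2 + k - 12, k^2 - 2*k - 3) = k - 3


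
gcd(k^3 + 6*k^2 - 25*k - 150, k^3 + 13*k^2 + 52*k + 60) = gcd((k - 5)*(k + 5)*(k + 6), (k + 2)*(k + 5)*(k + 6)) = k^2 + 11*k + 30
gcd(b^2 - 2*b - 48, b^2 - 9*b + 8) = b - 8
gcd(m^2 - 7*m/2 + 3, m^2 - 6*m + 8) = m - 2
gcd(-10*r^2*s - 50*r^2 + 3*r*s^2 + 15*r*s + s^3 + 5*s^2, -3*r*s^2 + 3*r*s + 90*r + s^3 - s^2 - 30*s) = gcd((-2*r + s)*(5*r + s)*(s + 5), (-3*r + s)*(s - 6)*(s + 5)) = s + 5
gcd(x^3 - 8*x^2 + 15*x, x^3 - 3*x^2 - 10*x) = x^2 - 5*x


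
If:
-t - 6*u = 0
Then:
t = -6*u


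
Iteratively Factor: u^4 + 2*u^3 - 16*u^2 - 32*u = (u)*(u^3 + 2*u^2 - 16*u - 32) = u*(u + 4)*(u^2 - 2*u - 8) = u*(u - 4)*(u + 4)*(u + 2)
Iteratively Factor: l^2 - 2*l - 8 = (l - 4)*(l + 2)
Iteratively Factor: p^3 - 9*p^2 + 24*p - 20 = (p - 5)*(p^2 - 4*p + 4) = (p - 5)*(p - 2)*(p - 2)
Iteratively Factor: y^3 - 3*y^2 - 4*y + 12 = (y - 3)*(y^2 - 4) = (y - 3)*(y - 2)*(y + 2)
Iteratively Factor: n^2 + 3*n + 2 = (n + 2)*(n + 1)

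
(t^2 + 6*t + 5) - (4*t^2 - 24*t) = -3*t^2 + 30*t + 5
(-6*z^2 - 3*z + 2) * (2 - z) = 6*z^3 - 9*z^2 - 8*z + 4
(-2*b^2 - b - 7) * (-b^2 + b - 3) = 2*b^4 - b^3 + 12*b^2 - 4*b + 21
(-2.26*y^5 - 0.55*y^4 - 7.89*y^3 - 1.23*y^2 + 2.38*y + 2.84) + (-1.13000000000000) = -2.26*y^5 - 0.55*y^4 - 7.89*y^3 - 1.23*y^2 + 2.38*y + 1.71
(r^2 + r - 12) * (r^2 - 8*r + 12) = r^4 - 7*r^3 - 8*r^2 + 108*r - 144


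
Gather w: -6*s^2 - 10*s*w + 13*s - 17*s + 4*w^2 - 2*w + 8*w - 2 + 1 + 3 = -6*s^2 - 4*s + 4*w^2 + w*(6 - 10*s) + 2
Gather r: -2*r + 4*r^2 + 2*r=4*r^2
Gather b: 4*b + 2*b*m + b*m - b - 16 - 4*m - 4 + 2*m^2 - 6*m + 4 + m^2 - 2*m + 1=b*(3*m + 3) + 3*m^2 - 12*m - 15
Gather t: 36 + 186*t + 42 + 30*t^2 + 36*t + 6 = 30*t^2 + 222*t + 84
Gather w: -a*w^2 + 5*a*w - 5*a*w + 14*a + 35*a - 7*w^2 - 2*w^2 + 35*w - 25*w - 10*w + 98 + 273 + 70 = 49*a + w^2*(-a - 9) + 441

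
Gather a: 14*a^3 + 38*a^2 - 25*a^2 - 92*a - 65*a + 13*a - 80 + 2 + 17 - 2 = 14*a^3 + 13*a^2 - 144*a - 63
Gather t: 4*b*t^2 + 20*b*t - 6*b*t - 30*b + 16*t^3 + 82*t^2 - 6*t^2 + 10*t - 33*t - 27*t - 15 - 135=-30*b + 16*t^3 + t^2*(4*b + 76) + t*(14*b - 50) - 150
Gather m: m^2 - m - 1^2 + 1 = m^2 - m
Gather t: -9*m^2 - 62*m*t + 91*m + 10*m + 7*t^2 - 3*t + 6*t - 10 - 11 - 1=-9*m^2 + 101*m + 7*t^2 + t*(3 - 62*m) - 22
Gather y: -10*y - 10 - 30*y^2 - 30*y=-30*y^2 - 40*y - 10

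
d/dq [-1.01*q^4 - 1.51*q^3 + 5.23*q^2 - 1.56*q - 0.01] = -4.04*q^3 - 4.53*q^2 + 10.46*q - 1.56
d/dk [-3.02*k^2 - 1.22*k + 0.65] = -6.04*k - 1.22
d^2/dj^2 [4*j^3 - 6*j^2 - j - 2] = 24*j - 12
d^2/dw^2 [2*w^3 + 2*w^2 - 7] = 12*w + 4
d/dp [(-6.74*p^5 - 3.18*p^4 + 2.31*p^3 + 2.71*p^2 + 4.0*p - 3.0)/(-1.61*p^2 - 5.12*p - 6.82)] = (32.5542*p^6 + 148.2748*p^5 + 274.9597*p^4 + 63.096*p^3 - 54.6978*p^2 - 46.6244*p - 42.64)/(2.5921*p^4 + 16.4864*p^3 + 48.1748*p^2 + 69.8368*p + 46.5124)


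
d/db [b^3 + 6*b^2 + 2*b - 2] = 3*b^2 + 12*b + 2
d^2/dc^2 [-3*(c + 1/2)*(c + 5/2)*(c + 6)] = -18*c - 54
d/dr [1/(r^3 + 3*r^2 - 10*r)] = (-3*r^2 - 6*r + 10)/(r^2*(r^2 + 3*r - 10)^2)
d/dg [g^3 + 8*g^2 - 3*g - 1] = 3*g^2 + 16*g - 3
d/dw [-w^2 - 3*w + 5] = -2*w - 3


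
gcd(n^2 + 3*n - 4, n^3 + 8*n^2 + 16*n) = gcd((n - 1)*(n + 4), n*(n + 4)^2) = n + 4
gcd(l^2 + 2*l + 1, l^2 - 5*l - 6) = l + 1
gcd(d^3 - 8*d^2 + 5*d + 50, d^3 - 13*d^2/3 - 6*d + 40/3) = d^2 - 3*d - 10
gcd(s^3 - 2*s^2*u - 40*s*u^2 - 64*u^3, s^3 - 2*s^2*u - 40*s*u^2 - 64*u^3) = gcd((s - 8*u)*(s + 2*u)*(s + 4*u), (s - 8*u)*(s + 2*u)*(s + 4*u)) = s^3 - 2*s^2*u - 40*s*u^2 - 64*u^3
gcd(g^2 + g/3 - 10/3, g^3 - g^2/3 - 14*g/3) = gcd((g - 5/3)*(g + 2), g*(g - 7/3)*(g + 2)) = g + 2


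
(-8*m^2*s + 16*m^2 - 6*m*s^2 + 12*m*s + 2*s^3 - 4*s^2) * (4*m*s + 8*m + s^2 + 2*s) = -32*m^3*s^2 + 128*m^3 - 32*m^2*s^3 + 128*m^2*s + 2*m*s^4 - 8*m*s^2 + 2*s^5 - 8*s^3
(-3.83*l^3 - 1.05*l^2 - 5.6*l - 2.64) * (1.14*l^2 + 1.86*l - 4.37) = -4.3662*l^5 - 8.3208*l^4 + 8.4001*l^3 - 8.8371*l^2 + 19.5616*l + 11.5368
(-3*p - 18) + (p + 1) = -2*p - 17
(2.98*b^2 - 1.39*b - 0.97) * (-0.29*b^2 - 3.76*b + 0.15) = -0.8642*b^4 - 10.8017*b^3 + 5.9547*b^2 + 3.4387*b - 0.1455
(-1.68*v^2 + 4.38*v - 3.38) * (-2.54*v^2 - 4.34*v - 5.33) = 4.2672*v^4 - 3.834*v^3 - 1.4696*v^2 - 8.6762*v + 18.0154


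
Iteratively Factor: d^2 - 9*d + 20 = (d - 5)*(d - 4)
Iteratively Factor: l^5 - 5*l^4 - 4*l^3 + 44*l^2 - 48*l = (l - 4)*(l^4 - l^3 - 8*l^2 + 12*l) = (l - 4)*(l - 2)*(l^3 + l^2 - 6*l) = (l - 4)*(l - 2)^2*(l^2 + 3*l) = (l - 4)*(l - 2)^2*(l + 3)*(l)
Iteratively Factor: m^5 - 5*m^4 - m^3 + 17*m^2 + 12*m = (m + 1)*(m^4 - 6*m^3 + 5*m^2 + 12*m) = m*(m + 1)*(m^3 - 6*m^2 + 5*m + 12) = m*(m - 3)*(m + 1)*(m^2 - 3*m - 4) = m*(m - 3)*(m + 1)^2*(m - 4)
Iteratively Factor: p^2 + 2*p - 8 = (p + 4)*(p - 2)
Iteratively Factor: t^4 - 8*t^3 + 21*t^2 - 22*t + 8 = (t - 4)*(t^3 - 4*t^2 + 5*t - 2) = (t - 4)*(t - 2)*(t^2 - 2*t + 1) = (t - 4)*(t - 2)*(t - 1)*(t - 1)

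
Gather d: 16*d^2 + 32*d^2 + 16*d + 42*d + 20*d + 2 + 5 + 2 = 48*d^2 + 78*d + 9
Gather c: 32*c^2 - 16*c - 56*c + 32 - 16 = 32*c^2 - 72*c + 16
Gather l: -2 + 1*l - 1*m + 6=l - m + 4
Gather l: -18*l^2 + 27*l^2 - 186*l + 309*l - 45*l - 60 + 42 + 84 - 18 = 9*l^2 + 78*l + 48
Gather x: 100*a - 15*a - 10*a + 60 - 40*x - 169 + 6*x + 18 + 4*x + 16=75*a - 30*x - 75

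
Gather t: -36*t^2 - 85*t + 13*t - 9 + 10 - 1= -36*t^2 - 72*t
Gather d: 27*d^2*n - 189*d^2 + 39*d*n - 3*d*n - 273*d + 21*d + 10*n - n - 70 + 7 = d^2*(27*n - 189) + d*(36*n - 252) + 9*n - 63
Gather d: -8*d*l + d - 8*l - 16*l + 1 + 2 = d*(1 - 8*l) - 24*l + 3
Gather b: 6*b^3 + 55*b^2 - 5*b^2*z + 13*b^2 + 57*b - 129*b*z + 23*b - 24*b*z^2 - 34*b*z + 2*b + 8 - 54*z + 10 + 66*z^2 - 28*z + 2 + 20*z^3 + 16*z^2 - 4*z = 6*b^3 + b^2*(68 - 5*z) + b*(-24*z^2 - 163*z + 82) + 20*z^3 + 82*z^2 - 86*z + 20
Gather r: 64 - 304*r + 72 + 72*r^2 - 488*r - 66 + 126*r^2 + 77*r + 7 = 198*r^2 - 715*r + 77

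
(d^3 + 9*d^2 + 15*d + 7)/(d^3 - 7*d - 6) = (d^2 + 8*d + 7)/(d^2 - d - 6)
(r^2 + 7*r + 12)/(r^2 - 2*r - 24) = (r + 3)/(r - 6)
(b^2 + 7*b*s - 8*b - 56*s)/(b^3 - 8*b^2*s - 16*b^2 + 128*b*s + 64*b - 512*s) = (-b - 7*s)/(-b^2 + 8*b*s + 8*b - 64*s)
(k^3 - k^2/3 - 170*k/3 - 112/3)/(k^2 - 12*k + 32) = (3*k^2 + 23*k + 14)/(3*(k - 4))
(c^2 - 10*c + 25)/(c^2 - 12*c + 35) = (c - 5)/(c - 7)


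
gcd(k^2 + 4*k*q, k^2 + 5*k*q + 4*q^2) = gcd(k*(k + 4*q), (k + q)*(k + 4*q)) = k + 4*q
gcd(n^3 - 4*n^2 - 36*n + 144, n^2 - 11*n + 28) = n - 4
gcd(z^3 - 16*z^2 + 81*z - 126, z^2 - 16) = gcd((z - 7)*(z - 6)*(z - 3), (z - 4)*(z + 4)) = 1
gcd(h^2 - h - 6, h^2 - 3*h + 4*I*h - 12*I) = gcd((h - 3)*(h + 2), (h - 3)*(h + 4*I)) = h - 3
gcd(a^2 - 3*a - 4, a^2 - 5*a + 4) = a - 4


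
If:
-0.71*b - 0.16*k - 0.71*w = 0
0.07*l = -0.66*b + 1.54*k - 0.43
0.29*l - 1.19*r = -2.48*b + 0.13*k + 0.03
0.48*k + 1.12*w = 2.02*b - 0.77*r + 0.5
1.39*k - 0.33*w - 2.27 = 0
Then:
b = 1.16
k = 1.29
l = 11.27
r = 5.00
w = -1.45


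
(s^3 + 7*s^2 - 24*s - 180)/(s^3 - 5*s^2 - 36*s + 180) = (s + 6)/(s - 6)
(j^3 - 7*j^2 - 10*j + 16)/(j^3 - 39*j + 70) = (j^3 - 7*j^2 - 10*j + 16)/(j^3 - 39*j + 70)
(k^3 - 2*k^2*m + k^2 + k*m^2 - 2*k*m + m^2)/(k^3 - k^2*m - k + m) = (k - m)/(k - 1)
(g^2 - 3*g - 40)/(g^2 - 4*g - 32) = (g + 5)/(g + 4)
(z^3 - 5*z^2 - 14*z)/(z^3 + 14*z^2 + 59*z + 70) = z*(z - 7)/(z^2 + 12*z + 35)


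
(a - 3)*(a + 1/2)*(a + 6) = a^3 + 7*a^2/2 - 33*a/2 - 9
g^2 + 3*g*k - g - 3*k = (g - 1)*(g + 3*k)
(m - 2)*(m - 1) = m^2 - 3*m + 2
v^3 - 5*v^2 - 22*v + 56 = (v - 7)*(v - 2)*(v + 4)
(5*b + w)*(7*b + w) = 35*b^2 + 12*b*w + w^2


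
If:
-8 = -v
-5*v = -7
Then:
No Solution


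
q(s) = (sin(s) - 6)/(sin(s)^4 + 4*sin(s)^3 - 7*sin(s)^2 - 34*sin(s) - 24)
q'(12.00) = -1.99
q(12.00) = 0.79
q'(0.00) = -0.40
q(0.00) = 0.25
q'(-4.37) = 0.02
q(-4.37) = 0.09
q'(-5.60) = -0.09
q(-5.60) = 0.11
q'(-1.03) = -14.44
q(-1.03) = 3.47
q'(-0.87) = -6.45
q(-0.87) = 1.91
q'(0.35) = -0.18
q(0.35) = 0.16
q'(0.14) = -0.28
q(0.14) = 0.20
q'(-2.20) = 9.04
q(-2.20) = 2.45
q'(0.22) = -0.24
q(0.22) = 0.18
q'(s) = (sin(s) - 6)*(-4*sin(s)^3*cos(s) - 12*sin(s)^2*cos(s) + 14*sin(s)*cos(s) + 34*cos(s))/(sin(s)^4 + 4*sin(s)^3 - 7*sin(s)^2 - 34*sin(s) - 24)^2 + cos(s)/(sin(s)^4 + 4*sin(s)^3 - 7*sin(s)^2 - 34*sin(s) - 24) = (-3*sin(s)^4 + 16*sin(s)^3 + 79*sin(s)^2 - 84*sin(s) - 228)*cos(s)/((sin(s) - 3)^2*(sin(s) + 1)^2*(sin(s) + 2)^2*(sin(s) + 4)^2)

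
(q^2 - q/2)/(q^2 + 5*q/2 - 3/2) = q/(q + 3)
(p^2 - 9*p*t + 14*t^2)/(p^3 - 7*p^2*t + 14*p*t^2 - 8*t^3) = (p - 7*t)/(p^2 - 5*p*t + 4*t^2)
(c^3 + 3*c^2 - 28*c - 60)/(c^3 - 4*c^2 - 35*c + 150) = (c + 2)/(c - 5)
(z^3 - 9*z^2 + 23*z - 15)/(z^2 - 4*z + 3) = z - 5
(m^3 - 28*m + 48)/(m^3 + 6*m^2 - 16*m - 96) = (m - 2)/(m + 4)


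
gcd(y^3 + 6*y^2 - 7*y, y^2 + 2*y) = y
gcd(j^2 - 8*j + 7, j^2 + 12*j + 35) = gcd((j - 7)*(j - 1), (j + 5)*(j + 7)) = 1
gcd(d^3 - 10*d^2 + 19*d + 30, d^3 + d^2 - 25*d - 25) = d^2 - 4*d - 5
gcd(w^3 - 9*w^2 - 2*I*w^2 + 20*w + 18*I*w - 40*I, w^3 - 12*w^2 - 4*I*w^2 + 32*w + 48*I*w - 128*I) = w - 4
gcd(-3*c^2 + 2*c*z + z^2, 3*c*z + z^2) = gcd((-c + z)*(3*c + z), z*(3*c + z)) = 3*c + z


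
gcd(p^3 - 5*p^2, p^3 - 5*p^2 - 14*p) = p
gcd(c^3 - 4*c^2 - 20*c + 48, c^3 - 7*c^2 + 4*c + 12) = c^2 - 8*c + 12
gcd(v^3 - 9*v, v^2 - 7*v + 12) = v - 3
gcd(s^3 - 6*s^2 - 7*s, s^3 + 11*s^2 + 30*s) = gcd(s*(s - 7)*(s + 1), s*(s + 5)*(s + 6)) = s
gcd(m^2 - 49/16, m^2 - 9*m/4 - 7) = m + 7/4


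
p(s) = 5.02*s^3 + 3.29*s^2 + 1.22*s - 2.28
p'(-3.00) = 117.02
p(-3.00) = -111.87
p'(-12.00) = 2090.90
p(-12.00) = -8217.72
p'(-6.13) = 526.79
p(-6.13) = -1042.47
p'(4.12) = 283.96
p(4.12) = 409.66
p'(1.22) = 31.66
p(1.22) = 13.22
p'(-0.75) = 4.76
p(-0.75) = -3.46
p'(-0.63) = 3.05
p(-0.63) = -3.00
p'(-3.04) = 120.40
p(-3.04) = -116.62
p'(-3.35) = 148.19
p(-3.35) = -158.17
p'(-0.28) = 0.56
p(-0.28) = -2.47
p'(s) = 15.06*s^2 + 6.58*s + 1.22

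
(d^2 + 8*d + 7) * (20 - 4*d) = -4*d^3 - 12*d^2 + 132*d + 140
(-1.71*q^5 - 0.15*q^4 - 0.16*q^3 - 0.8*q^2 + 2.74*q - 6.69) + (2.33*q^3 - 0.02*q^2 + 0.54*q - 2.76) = -1.71*q^5 - 0.15*q^4 + 2.17*q^3 - 0.82*q^2 + 3.28*q - 9.45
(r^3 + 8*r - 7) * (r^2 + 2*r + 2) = r^5 + 2*r^4 + 10*r^3 + 9*r^2 + 2*r - 14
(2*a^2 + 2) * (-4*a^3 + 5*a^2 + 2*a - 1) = -8*a^5 + 10*a^4 - 4*a^3 + 8*a^2 + 4*a - 2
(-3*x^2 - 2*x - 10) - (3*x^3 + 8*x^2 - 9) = -3*x^3 - 11*x^2 - 2*x - 1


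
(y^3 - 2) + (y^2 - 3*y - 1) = y^3 + y^2 - 3*y - 3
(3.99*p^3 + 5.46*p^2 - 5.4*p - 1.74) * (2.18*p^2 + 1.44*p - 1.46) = 8.6982*p^5 + 17.6484*p^4 - 9.735*p^3 - 19.5408*p^2 + 5.3784*p + 2.5404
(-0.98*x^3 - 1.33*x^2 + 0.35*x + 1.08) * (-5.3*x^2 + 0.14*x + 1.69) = 5.194*x^5 + 6.9118*x^4 - 3.6974*x^3 - 7.9227*x^2 + 0.7427*x + 1.8252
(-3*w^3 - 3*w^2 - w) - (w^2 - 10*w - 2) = -3*w^3 - 4*w^2 + 9*w + 2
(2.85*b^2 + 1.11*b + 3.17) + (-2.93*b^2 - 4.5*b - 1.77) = -0.0800000000000001*b^2 - 3.39*b + 1.4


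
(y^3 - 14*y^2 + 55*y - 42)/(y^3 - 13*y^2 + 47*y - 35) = (y - 6)/(y - 5)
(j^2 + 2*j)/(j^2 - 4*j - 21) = j*(j + 2)/(j^2 - 4*j - 21)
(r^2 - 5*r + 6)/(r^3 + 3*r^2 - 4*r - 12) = (r - 3)/(r^2 + 5*r + 6)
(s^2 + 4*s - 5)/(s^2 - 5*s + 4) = (s + 5)/(s - 4)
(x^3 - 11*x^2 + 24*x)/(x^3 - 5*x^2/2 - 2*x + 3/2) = 2*x*(x - 8)/(2*x^2 + x - 1)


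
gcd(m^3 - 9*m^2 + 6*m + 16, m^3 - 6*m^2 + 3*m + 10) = m^2 - m - 2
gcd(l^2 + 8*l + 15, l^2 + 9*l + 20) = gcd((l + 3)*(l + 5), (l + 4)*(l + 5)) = l + 5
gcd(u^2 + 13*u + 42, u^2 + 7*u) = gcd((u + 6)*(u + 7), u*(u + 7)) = u + 7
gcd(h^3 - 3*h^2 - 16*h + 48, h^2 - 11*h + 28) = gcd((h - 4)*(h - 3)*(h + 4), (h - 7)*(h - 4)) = h - 4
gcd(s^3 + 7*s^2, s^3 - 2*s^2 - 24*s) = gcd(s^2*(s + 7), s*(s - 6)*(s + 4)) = s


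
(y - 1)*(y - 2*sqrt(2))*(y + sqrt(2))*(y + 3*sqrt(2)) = y^4 - y^3 + 2*sqrt(2)*y^3 - 10*y^2 - 2*sqrt(2)*y^2 - 12*sqrt(2)*y + 10*y + 12*sqrt(2)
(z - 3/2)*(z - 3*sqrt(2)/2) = z^2 - 3*sqrt(2)*z/2 - 3*z/2 + 9*sqrt(2)/4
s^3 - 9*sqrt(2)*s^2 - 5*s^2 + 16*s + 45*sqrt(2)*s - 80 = (s - 5)*(s - 8*sqrt(2))*(s - sqrt(2))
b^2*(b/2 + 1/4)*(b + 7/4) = b^4/2 + 9*b^3/8 + 7*b^2/16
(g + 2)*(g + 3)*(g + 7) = g^3 + 12*g^2 + 41*g + 42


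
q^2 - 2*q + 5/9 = (q - 5/3)*(q - 1/3)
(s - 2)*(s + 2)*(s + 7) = s^3 + 7*s^2 - 4*s - 28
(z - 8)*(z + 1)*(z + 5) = z^3 - 2*z^2 - 43*z - 40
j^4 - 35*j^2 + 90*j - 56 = (j - 4)*(j - 2)*(j - 1)*(j + 7)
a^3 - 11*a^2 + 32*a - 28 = (a - 7)*(a - 2)^2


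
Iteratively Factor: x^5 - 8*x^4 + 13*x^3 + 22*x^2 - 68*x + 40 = (x - 2)*(x^4 - 6*x^3 + x^2 + 24*x - 20) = (x - 2)*(x - 1)*(x^3 - 5*x^2 - 4*x + 20) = (x - 2)^2*(x - 1)*(x^2 - 3*x - 10) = (x - 5)*(x - 2)^2*(x - 1)*(x + 2)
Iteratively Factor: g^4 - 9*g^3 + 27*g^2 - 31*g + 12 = (g - 4)*(g^3 - 5*g^2 + 7*g - 3) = (g - 4)*(g - 1)*(g^2 - 4*g + 3) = (g - 4)*(g - 1)^2*(g - 3)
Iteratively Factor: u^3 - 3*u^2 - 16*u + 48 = (u + 4)*(u^2 - 7*u + 12) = (u - 4)*(u + 4)*(u - 3)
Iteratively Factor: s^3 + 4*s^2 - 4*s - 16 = (s + 4)*(s^2 - 4) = (s - 2)*(s + 4)*(s + 2)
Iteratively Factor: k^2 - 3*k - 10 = (k + 2)*(k - 5)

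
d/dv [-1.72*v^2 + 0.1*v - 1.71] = 0.1 - 3.44*v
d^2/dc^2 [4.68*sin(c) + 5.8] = -4.68*sin(c)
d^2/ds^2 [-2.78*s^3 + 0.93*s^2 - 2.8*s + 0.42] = 1.86 - 16.68*s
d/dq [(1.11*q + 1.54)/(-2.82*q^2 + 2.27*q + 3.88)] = (3.1302*q^2 + 8.6856*q + 0.811)/(7.9524*q^4 - 12.8028*q^3 - 16.7303*q^2 + 17.6152*q + 15.0544)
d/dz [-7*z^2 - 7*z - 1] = -14*z - 7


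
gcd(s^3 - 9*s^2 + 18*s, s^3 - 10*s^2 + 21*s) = s^2 - 3*s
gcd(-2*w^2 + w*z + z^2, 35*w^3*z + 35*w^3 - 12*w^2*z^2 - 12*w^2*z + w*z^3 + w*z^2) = 1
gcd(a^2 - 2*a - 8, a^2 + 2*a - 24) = a - 4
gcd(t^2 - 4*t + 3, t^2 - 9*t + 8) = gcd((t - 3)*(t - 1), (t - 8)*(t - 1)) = t - 1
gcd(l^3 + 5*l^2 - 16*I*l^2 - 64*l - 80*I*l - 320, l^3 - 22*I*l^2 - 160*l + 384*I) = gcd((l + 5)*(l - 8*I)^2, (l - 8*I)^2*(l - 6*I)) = l^2 - 16*I*l - 64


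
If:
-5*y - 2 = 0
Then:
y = -2/5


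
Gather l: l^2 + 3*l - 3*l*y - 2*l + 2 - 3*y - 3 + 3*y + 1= l^2 + l*(1 - 3*y)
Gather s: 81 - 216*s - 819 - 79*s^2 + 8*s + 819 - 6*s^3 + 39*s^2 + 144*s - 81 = -6*s^3 - 40*s^2 - 64*s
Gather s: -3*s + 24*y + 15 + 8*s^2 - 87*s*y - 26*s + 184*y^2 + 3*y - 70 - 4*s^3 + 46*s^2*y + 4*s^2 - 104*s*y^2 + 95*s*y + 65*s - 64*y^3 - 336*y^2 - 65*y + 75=-4*s^3 + s^2*(46*y + 12) + s*(-104*y^2 + 8*y + 36) - 64*y^3 - 152*y^2 - 38*y + 20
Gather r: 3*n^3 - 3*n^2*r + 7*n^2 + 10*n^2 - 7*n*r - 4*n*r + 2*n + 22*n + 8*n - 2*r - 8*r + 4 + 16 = 3*n^3 + 17*n^2 + 32*n + r*(-3*n^2 - 11*n - 10) + 20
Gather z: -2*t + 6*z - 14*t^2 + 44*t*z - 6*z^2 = -14*t^2 - 2*t - 6*z^2 + z*(44*t + 6)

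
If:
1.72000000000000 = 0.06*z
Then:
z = 28.67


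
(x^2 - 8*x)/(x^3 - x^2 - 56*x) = 1/(x + 7)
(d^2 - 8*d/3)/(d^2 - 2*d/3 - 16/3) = d/(d + 2)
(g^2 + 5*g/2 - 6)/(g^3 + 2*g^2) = (g^2 + 5*g/2 - 6)/(g^2*(g + 2))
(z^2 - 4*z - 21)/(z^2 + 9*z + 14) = (z^2 - 4*z - 21)/(z^2 + 9*z + 14)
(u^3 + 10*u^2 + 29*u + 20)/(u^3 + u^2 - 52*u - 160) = (u + 1)/(u - 8)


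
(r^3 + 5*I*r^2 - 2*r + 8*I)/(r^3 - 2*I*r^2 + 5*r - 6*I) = (r + 4*I)/(r - 3*I)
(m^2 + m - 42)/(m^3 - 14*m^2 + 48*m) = (m + 7)/(m*(m - 8))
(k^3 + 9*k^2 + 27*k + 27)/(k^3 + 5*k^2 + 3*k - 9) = (k + 3)/(k - 1)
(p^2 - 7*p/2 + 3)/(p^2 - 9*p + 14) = (p - 3/2)/(p - 7)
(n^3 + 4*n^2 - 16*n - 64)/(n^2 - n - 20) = (n^2 - 16)/(n - 5)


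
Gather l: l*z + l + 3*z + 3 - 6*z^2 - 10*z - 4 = l*(z + 1) - 6*z^2 - 7*z - 1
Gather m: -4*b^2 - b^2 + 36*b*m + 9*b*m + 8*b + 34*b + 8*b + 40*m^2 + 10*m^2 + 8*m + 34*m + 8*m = -5*b^2 + 50*b + 50*m^2 + m*(45*b + 50)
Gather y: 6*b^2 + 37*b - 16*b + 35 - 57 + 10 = 6*b^2 + 21*b - 12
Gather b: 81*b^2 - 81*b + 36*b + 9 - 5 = 81*b^2 - 45*b + 4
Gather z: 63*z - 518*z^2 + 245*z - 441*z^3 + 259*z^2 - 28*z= -441*z^3 - 259*z^2 + 280*z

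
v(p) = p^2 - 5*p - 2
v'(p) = 2*p - 5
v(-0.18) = -1.07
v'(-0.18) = -5.36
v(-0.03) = -1.85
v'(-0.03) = -5.06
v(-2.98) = 21.78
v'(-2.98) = -10.96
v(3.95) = -6.15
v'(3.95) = 2.90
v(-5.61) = 57.52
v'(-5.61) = -16.22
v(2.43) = -8.25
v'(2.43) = -0.14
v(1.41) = -7.06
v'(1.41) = -2.18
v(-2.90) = 20.91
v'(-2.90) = -10.80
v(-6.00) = 64.00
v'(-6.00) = -17.00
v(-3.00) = 22.00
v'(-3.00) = -11.00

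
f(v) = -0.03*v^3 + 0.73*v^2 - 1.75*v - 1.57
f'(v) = -0.09*v^2 + 1.46*v - 1.75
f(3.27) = -0.54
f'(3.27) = 2.06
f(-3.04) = 11.34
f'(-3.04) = -7.02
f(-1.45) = 2.59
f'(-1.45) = -4.06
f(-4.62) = 25.05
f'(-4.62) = -10.42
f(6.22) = 8.57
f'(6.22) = 3.85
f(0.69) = -2.44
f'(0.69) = -0.79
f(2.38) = -2.00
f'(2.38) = 1.22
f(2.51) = -1.84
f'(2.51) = 1.35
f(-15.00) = 290.18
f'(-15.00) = -43.90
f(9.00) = 19.94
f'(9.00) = 4.10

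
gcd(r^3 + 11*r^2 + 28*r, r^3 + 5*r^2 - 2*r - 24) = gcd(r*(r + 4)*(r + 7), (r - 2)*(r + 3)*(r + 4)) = r + 4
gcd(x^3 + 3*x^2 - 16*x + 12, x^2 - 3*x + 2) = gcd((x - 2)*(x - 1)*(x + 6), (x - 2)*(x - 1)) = x^2 - 3*x + 2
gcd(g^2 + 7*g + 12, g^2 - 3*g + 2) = 1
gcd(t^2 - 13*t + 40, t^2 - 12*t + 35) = t - 5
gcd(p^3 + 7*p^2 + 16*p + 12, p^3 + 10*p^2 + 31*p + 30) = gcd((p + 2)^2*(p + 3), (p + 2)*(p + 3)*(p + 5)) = p^2 + 5*p + 6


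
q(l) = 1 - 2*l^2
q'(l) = -4*l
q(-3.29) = -20.65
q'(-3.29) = 13.16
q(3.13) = -18.59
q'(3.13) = -12.52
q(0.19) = 0.93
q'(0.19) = -0.76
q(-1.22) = -1.98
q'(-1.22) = 4.88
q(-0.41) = 0.66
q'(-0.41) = 1.64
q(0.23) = 0.89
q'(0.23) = -0.92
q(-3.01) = -17.12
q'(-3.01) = 12.04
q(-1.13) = -1.55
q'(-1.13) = 4.52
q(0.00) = 1.00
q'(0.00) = 0.00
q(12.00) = -287.00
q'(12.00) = -48.00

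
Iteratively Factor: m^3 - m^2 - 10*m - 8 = (m + 1)*(m^2 - 2*m - 8) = (m + 1)*(m + 2)*(m - 4)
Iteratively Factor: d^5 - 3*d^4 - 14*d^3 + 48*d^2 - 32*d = (d - 1)*(d^4 - 2*d^3 - 16*d^2 + 32*d) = (d - 4)*(d - 1)*(d^3 + 2*d^2 - 8*d) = d*(d - 4)*(d - 1)*(d^2 + 2*d - 8) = d*(d - 4)*(d - 1)*(d + 4)*(d - 2)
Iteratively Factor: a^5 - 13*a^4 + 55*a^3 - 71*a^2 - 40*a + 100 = (a - 2)*(a^4 - 11*a^3 + 33*a^2 - 5*a - 50) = (a - 2)*(a + 1)*(a^3 - 12*a^2 + 45*a - 50) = (a - 5)*(a - 2)*(a + 1)*(a^2 - 7*a + 10) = (a - 5)^2*(a - 2)*(a + 1)*(a - 2)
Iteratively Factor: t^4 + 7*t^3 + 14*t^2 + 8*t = (t + 1)*(t^3 + 6*t^2 + 8*t) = t*(t + 1)*(t^2 + 6*t + 8) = t*(t + 1)*(t + 4)*(t + 2)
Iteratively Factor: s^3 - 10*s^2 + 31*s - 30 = (s - 2)*(s^2 - 8*s + 15) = (s - 3)*(s - 2)*(s - 5)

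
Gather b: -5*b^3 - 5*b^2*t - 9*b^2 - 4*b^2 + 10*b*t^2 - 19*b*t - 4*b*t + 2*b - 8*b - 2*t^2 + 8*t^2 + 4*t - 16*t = -5*b^3 + b^2*(-5*t - 13) + b*(10*t^2 - 23*t - 6) + 6*t^2 - 12*t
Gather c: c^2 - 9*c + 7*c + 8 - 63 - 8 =c^2 - 2*c - 63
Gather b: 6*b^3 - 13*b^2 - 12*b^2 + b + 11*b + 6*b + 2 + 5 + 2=6*b^3 - 25*b^2 + 18*b + 9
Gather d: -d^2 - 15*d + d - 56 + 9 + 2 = -d^2 - 14*d - 45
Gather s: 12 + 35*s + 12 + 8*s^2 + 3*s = 8*s^2 + 38*s + 24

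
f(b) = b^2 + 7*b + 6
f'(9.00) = 25.00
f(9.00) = 150.00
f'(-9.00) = -11.00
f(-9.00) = 24.00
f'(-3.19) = 0.62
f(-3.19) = -6.15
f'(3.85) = 14.70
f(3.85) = 47.77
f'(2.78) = 12.56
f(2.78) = 33.19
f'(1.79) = 10.58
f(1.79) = 21.73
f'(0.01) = 7.02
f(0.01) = 6.07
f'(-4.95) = -2.90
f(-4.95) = -4.15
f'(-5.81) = -4.62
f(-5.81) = -0.91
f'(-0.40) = 6.20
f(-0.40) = 3.36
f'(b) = 2*b + 7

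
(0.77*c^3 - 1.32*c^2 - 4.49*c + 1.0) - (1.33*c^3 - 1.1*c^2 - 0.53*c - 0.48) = -0.56*c^3 - 0.22*c^2 - 3.96*c + 1.48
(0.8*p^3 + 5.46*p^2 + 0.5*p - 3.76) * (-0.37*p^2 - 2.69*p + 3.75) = -0.296*p^5 - 4.1722*p^4 - 11.8724*p^3 + 20.5212*p^2 + 11.9894*p - 14.1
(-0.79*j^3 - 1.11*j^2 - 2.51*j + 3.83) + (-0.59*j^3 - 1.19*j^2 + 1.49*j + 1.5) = -1.38*j^3 - 2.3*j^2 - 1.02*j + 5.33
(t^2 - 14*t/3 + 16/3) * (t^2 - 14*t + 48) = t^4 - 56*t^3/3 + 356*t^2/3 - 896*t/3 + 256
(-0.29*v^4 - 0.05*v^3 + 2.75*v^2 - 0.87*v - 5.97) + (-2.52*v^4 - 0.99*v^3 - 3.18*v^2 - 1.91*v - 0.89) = -2.81*v^4 - 1.04*v^3 - 0.43*v^2 - 2.78*v - 6.86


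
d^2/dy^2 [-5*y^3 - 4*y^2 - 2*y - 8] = -30*y - 8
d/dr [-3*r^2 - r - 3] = -6*r - 1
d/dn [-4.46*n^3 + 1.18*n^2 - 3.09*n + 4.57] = -13.38*n^2 + 2.36*n - 3.09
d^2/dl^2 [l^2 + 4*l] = 2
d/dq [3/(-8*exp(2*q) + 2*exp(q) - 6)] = (12*exp(q) - 3/2)*exp(q)/(4*exp(2*q) - exp(q) + 3)^2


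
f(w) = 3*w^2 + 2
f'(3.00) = 18.00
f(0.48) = 2.69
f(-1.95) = 13.41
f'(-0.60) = -3.60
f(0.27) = 2.22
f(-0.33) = 2.33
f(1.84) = 12.16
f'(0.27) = 1.62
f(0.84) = 4.12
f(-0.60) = 3.08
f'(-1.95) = -11.70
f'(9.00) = 54.00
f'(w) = 6*w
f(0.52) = 2.81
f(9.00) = 245.00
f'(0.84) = 5.04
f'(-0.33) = -1.98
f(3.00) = 29.00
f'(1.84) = 11.04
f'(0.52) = 3.12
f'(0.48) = 2.88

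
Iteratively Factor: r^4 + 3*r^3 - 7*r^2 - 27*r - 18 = (r + 1)*(r^3 + 2*r^2 - 9*r - 18) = (r + 1)*(r + 2)*(r^2 - 9) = (r - 3)*(r + 1)*(r + 2)*(r + 3)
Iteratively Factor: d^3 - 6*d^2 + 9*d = (d - 3)*(d^2 - 3*d) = d*(d - 3)*(d - 3)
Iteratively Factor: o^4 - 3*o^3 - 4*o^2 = (o)*(o^3 - 3*o^2 - 4*o) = o*(o + 1)*(o^2 - 4*o) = o*(o - 4)*(o + 1)*(o)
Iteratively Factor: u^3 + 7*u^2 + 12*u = (u + 3)*(u^2 + 4*u) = (u + 3)*(u + 4)*(u)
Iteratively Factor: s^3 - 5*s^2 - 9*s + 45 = (s + 3)*(s^2 - 8*s + 15) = (s - 3)*(s + 3)*(s - 5)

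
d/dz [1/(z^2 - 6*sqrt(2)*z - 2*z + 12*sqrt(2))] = 2*(-z + 1 + 3*sqrt(2))/(z^2 - 6*sqrt(2)*z - 2*z + 12*sqrt(2))^2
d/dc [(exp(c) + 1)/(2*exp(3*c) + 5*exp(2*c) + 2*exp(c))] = (-4*exp(3*c) - 11*exp(2*c) - 10*exp(c) - 2)*exp(-c)/(4*exp(4*c) + 20*exp(3*c) + 33*exp(2*c) + 20*exp(c) + 4)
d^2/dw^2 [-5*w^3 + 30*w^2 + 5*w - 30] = 60 - 30*w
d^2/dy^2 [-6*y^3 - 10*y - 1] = -36*y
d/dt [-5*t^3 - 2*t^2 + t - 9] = -15*t^2 - 4*t + 1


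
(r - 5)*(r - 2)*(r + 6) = r^3 - r^2 - 32*r + 60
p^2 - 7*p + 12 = (p - 4)*(p - 3)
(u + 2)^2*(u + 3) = u^3 + 7*u^2 + 16*u + 12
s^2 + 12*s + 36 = (s + 6)^2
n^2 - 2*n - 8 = (n - 4)*(n + 2)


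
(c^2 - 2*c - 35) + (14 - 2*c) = c^2 - 4*c - 21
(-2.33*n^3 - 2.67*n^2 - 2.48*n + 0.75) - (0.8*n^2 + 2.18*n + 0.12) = -2.33*n^3 - 3.47*n^2 - 4.66*n + 0.63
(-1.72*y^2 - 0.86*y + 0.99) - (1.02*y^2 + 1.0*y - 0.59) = -2.74*y^2 - 1.86*y + 1.58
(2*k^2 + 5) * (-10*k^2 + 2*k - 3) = -20*k^4 + 4*k^3 - 56*k^2 + 10*k - 15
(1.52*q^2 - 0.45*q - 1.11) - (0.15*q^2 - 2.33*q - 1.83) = 1.37*q^2 + 1.88*q + 0.72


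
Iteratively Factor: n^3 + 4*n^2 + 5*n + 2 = (n + 1)*(n^2 + 3*n + 2) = (n + 1)^2*(n + 2)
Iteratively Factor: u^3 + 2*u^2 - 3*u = (u + 3)*(u^2 - u) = (u - 1)*(u + 3)*(u)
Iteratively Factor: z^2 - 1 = (z + 1)*(z - 1)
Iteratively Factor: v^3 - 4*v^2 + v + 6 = (v - 3)*(v^2 - v - 2) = (v - 3)*(v + 1)*(v - 2)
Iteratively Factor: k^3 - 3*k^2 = (k)*(k^2 - 3*k) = k*(k - 3)*(k)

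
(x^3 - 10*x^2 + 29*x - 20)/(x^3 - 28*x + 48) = (x^2 - 6*x + 5)/(x^2 + 4*x - 12)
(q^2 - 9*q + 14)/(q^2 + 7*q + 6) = (q^2 - 9*q + 14)/(q^2 + 7*q + 6)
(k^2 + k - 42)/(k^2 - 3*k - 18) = (k + 7)/(k + 3)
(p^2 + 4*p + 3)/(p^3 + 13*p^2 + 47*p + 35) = (p + 3)/(p^2 + 12*p + 35)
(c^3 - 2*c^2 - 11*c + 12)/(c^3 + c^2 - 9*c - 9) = (c^2 - 5*c + 4)/(c^2 - 2*c - 3)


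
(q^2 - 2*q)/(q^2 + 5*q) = (q - 2)/(q + 5)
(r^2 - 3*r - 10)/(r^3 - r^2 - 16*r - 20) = 1/(r + 2)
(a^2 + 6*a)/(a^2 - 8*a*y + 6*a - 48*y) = a/(a - 8*y)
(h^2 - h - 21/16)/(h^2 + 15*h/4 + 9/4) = (h - 7/4)/(h + 3)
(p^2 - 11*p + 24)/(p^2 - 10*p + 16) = (p - 3)/(p - 2)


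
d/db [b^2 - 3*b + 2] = 2*b - 3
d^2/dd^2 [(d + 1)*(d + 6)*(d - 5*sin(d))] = 5*d^2*sin(d) + 35*d*sin(d) - 20*d*cos(d) + 6*d + 20*sin(d) - 70*cos(d) + 14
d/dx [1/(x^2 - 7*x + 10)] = (7 - 2*x)/(x^2 - 7*x + 10)^2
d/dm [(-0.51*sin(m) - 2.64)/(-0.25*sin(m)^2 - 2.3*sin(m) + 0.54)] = (-1.32*sin(m) + 0.06375*cos(2*m) - 6.41115)*cos(m)/(0.25*sin(m)^2 + 2.3*sin(m) - 0.54)^2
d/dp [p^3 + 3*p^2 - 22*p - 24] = 3*p^2 + 6*p - 22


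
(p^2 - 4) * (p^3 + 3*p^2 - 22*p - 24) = p^5 + 3*p^4 - 26*p^3 - 36*p^2 + 88*p + 96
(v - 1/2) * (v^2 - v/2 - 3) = v^3 - v^2 - 11*v/4 + 3/2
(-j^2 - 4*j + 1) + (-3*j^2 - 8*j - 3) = -4*j^2 - 12*j - 2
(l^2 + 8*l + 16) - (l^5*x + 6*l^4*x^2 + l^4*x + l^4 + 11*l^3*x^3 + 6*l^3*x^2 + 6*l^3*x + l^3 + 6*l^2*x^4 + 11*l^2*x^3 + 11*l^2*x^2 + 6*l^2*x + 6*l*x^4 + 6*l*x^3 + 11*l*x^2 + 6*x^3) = -l^5*x - 6*l^4*x^2 - l^4*x - l^4 - 11*l^3*x^3 - 6*l^3*x^2 - 6*l^3*x - l^3 - 6*l^2*x^4 - 11*l^2*x^3 - 11*l^2*x^2 - 6*l^2*x + l^2 - 6*l*x^4 - 6*l*x^3 - 11*l*x^2 + 8*l - 6*x^3 + 16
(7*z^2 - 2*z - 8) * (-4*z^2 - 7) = -28*z^4 + 8*z^3 - 17*z^2 + 14*z + 56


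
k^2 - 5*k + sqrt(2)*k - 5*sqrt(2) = (k - 5)*(k + sqrt(2))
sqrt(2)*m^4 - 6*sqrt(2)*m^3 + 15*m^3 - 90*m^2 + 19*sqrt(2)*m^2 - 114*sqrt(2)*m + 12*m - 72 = (m - 6)*(m + sqrt(2))*(m + 6*sqrt(2))*(sqrt(2)*m + 1)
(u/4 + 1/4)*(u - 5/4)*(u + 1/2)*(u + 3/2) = u^4/4 + 7*u^3/16 - u^2/4 - 43*u/64 - 15/64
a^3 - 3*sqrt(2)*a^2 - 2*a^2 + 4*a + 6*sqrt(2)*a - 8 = (a - 2)*(a - 2*sqrt(2))*(a - sqrt(2))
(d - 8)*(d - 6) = d^2 - 14*d + 48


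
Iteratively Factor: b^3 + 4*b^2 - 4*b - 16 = (b + 2)*(b^2 + 2*b - 8) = (b + 2)*(b + 4)*(b - 2)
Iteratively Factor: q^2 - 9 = (q + 3)*(q - 3)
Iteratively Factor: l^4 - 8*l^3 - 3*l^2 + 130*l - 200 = (l - 5)*(l^3 - 3*l^2 - 18*l + 40) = (l - 5)*(l + 4)*(l^2 - 7*l + 10) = (l - 5)^2*(l + 4)*(l - 2)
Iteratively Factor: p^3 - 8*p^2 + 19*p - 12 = (p - 4)*(p^2 - 4*p + 3) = (p - 4)*(p - 1)*(p - 3)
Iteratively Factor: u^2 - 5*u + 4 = (u - 4)*(u - 1)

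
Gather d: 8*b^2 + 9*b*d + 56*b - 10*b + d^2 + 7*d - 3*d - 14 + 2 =8*b^2 + 46*b + d^2 + d*(9*b + 4) - 12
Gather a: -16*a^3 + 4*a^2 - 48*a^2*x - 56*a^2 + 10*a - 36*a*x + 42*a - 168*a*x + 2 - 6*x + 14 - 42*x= -16*a^3 + a^2*(-48*x - 52) + a*(52 - 204*x) - 48*x + 16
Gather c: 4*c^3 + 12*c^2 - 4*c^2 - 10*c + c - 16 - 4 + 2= 4*c^3 + 8*c^2 - 9*c - 18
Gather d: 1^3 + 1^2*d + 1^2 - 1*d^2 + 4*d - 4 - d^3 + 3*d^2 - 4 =-d^3 + 2*d^2 + 5*d - 6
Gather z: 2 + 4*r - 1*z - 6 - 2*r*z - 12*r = -8*r + z*(-2*r - 1) - 4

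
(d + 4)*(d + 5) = d^2 + 9*d + 20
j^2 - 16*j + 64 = (j - 8)^2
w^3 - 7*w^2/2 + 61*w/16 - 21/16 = (w - 7/4)*(w - 1)*(w - 3/4)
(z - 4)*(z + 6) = z^2 + 2*z - 24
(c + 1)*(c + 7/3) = c^2 + 10*c/3 + 7/3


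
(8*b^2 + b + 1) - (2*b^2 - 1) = 6*b^2 + b + 2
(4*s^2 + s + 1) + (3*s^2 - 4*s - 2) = 7*s^2 - 3*s - 1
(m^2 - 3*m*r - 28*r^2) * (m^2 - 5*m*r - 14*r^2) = m^4 - 8*m^3*r - 27*m^2*r^2 + 182*m*r^3 + 392*r^4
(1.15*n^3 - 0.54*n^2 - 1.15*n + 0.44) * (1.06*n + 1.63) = 1.219*n^4 + 1.3021*n^3 - 2.0992*n^2 - 1.4081*n + 0.7172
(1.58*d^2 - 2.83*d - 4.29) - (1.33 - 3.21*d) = 1.58*d^2 + 0.38*d - 5.62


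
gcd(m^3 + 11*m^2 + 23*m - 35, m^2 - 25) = m + 5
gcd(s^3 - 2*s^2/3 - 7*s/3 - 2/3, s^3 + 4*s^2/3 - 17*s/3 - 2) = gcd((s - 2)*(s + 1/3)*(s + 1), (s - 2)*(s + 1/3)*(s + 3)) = s^2 - 5*s/3 - 2/3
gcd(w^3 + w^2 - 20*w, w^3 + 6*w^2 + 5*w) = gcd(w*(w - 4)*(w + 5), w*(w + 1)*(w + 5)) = w^2 + 5*w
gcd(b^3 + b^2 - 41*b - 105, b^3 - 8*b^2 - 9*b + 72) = b + 3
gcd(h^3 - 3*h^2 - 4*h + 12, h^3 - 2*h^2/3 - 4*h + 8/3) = h^2 - 4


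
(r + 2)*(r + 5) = r^2 + 7*r + 10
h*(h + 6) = h^2 + 6*h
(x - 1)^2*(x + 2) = x^3 - 3*x + 2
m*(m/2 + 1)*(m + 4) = m^3/2 + 3*m^2 + 4*m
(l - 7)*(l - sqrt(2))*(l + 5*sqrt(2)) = l^3 - 7*l^2 + 4*sqrt(2)*l^2 - 28*sqrt(2)*l - 10*l + 70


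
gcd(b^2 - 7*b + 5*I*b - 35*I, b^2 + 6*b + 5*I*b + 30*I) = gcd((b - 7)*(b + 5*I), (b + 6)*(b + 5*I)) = b + 5*I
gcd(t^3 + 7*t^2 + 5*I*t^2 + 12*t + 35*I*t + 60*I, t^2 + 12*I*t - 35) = t + 5*I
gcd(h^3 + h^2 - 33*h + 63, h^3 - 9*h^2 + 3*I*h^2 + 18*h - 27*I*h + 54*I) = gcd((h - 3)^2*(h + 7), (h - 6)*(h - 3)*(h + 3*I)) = h - 3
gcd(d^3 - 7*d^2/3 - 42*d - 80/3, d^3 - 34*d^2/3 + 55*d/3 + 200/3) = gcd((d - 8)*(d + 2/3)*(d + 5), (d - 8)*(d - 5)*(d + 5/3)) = d - 8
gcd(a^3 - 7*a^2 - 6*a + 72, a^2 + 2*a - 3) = a + 3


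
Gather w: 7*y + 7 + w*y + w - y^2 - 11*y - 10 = w*(y + 1) - y^2 - 4*y - 3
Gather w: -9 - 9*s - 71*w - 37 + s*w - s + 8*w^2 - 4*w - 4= -10*s + 8*w^2 + w*(s - 75) - 50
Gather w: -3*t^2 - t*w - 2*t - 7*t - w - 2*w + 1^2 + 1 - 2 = -3*t^2 - 9*t + w*(-t - 3)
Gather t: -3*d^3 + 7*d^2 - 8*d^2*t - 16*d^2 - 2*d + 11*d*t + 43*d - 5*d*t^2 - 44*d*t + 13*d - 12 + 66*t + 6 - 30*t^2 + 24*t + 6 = -3*d^3 - 9*d^2 + 54*d + t^2*(-5*d - 30) + t*(-8*d^2 - 33*d + 90)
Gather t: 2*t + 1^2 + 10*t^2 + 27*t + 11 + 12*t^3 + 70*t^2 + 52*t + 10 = 12*t^3 + 80*t^2 + 81*t + 22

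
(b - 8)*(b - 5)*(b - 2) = b^3 - 15*b^2 + 66*b - 80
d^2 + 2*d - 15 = (d - 3)*(d + 5)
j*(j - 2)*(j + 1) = j^3 - j^2 - 2*j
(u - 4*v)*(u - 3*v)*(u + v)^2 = u^4 - 5*u^3*v - u^2*v^2 + 17*u*v^3 + 12*v^4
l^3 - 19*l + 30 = (l - 3)*(l - 2)*(l + 5)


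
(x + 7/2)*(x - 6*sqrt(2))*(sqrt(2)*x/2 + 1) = sqrt(2)*x^3/2 - 5*x^2 + 7*sqrt(2)*x^2/4 - 35*x/2 - 6*sqrt(2)*x - 21*sqrt(2)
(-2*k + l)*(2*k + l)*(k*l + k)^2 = -4*k^4*l^2 - 8*k^4*l - 4*k^4 + k^2*l^4 + 2*k^2*l^3 + k^2*l^2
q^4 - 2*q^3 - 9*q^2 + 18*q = q*(q - 3)*(q - 2)*(q + 3)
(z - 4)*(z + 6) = z^2 + 2*z - 24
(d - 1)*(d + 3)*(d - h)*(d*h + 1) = d^4*h - d^3*h^2 + 2*d^3*h + d^3 - 2*d^2*h^2 - 4*d^2*h + 2*d^2 + 3*d*h^2 - 2*d*h - 3*d + 3*h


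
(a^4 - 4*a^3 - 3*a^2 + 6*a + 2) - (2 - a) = a^4 - 4*a^3 - 3*a^2 + 7*a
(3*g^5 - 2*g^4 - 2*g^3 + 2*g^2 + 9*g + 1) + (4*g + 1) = 3*g^5 - 2*g^4 - 2*g^3 + 2*g^2 + 13*g + 2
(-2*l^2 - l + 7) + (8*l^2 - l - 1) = 6*l^2 - 2*l + 6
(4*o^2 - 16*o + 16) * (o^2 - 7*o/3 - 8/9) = 4*o^4 - 76*o^3/3 + 448*o^2/9 - 208*o/9 - 128/9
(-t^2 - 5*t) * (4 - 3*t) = 3*t^3 + 11*t^2 - 20*t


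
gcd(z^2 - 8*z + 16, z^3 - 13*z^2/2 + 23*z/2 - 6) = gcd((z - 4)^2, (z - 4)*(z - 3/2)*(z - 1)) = z - 4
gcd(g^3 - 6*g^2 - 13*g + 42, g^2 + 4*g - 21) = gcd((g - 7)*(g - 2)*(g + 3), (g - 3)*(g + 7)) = 1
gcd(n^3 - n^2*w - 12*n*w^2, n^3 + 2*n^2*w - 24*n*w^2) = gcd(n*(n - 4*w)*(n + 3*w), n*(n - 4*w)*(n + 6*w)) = -n^2 + 4*n*w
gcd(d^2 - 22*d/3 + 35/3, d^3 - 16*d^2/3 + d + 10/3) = d - 5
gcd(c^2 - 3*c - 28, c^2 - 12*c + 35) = c - 7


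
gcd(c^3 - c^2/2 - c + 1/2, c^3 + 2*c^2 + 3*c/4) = 1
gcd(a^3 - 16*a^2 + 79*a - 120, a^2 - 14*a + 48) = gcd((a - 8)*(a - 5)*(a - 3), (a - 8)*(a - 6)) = a - 8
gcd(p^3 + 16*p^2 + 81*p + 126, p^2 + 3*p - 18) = p + 6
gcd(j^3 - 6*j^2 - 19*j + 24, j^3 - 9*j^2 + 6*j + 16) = j - 8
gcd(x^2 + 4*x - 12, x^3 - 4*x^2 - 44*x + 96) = x^2 + 4*x - 12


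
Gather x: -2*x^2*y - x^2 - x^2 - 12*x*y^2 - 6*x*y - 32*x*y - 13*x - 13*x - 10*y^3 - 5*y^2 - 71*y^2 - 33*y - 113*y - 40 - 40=x^2*(-2*y - 2) + x*(-12*y^2 - 38*y - 26) - 10*y^3 - 76*y^2 - 146*y - 80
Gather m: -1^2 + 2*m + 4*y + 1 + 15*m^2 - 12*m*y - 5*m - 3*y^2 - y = 15*m^2 + m*(-12*y - 3) - 3*y^2 + 3*y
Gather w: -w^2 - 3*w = -w^2 - 3*w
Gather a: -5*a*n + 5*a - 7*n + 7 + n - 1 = a*(5 - 5*n) - 6*n + 6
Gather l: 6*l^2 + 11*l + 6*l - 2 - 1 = 6*l^2 + 17*l - 3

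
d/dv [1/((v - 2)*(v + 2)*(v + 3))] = (-(v - 2)*(v + 2) - (v - 2)*(v + 3) - (v + 2)*(v + 3))/((v - 2)^2*(v + 2)^2*(v + 3)^2)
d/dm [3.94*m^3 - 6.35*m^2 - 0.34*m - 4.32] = 11.82*m^2 - 12.7*m - 0.34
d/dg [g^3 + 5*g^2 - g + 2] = 3*g^2 + 10*g - 1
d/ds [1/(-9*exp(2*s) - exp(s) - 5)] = (18*exp(s) + 1)*exp(s)/(9*exp(2*s) + exp(s) + 5)^2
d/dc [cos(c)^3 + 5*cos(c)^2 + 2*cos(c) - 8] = (3*sin(c)^2 - 10*cos(c) - 5)*sin(c)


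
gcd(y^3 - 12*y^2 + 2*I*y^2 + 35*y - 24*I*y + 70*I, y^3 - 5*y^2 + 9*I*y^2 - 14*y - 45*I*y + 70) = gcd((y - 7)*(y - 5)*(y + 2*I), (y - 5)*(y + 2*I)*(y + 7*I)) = y^2 + y*(-5 + 2*I) - 10*I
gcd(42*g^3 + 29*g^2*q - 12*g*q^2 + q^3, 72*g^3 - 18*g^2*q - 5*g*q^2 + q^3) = -6*g + q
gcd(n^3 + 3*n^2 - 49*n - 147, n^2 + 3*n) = n + 3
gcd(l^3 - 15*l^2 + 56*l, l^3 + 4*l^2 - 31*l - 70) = 1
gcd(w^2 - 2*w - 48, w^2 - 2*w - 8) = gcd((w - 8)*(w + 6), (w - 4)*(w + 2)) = 1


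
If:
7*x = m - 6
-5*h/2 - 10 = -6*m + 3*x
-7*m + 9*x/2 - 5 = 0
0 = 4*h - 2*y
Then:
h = -2704/445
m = -124/89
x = -94/89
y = -5408/445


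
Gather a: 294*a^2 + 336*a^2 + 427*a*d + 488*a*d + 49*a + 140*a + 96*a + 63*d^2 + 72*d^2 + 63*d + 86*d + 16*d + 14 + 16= 630*a^2 + a*(915*d + 285) + 135*d^2 + 165*d + 30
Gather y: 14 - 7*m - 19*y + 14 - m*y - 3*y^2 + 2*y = -7*m - 3*y^2 + y*(-m - 17) + 28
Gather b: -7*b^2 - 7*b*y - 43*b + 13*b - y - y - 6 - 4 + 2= -7*b^2 + b*(-7*y - 30) - 2*y - 8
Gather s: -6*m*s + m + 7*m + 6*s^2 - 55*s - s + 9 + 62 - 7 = 8*m + 6*s^2 + s*(-6*m - 56) + 64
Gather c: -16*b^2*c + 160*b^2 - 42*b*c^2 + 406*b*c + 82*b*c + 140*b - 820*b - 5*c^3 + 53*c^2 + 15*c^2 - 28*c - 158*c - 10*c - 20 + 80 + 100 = 160*b^2 - 680*b - 5*c^3 + c^2*(68 - 42*b) + c*(-16*b^2 + 488*b - 196) + 160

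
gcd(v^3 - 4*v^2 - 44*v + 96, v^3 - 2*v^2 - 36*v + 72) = v^2 + 4*v - 12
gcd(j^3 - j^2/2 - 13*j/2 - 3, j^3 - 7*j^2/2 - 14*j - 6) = j^2 + 5*j/2 + 1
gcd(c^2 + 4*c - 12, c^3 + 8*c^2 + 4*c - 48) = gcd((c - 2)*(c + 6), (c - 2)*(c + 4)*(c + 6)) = c^2 + 4*c - 12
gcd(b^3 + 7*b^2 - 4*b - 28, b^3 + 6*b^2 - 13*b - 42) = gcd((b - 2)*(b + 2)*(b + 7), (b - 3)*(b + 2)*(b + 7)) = b^2 + 9*b + 14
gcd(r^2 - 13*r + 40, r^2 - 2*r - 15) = r - 5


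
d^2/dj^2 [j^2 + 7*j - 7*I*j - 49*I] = 2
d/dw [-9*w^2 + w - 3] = 1 - 18*w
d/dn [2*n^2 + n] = 4*n + 1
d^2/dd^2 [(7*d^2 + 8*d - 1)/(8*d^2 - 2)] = (128*d^3 + 36*d^2 + 96*d + 3)/(64*d^6 - 48*d^4 + 12*d^2 - 1)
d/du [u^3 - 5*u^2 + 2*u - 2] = 3*u^2 - 10*u + 2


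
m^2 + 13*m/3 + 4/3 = (m + 1/3)*(m + 4)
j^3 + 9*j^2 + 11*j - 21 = (j - 1)*(j + 3)*(j + 7)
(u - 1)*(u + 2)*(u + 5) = u^3 + 6*u^2 + 3*u - 10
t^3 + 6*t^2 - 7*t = t*(t - 1)*(t + 7)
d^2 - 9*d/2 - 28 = (d - 8)*(d + 7/2)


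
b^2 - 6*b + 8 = (b - 4)*(b - 2)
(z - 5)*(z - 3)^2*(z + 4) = z^4 - 7*z^3 - 5*z^2 + 111*z - 180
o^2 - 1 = (o - 1)*(o + 1)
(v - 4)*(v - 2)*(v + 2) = v^3 - 4*v^2 - 4*v + 16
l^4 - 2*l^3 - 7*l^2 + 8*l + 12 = (l - 3)*(l - 2)*(l + 1)*(l + 2)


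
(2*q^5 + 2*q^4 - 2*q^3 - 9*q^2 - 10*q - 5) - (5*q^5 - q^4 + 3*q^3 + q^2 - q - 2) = -3*q^5 + 3*q^4 - 5*q^3 - 10*q^2 - 9*q - 3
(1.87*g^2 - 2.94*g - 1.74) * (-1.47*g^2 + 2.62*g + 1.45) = -2.7489*g^4 + 9.2212*g^3 - 2.4335*g^2 - 8.8218*g - 2.523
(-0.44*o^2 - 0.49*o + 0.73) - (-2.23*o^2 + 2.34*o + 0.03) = 1.79*o^2 - 2.83*o + 0.7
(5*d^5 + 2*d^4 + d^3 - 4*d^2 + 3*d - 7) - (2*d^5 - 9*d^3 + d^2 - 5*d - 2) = 3*d^5 + 2*d^4 + 10*d^3 - 5*d^2 + 8*d - 5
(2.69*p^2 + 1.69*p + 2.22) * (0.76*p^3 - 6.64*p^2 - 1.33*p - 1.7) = 2.0444*p^5 - 16.5772*p^4 - 13.1121*p^3 - 21.5615*p^2 - 5.8256*p - 3.774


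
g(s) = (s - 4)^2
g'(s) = 2*s - 8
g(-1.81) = 33.76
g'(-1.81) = -11.62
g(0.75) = 10.56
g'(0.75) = -6.50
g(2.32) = 2.82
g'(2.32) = -3.36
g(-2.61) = 43.69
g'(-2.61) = -13.22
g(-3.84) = 61.47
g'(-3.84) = -15.68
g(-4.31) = 69.06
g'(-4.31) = -16.62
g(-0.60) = 21.16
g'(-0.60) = -9.20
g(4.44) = 0.19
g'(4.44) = 0.88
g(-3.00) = 49.00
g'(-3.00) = -14.00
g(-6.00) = 100.00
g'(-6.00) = -20.00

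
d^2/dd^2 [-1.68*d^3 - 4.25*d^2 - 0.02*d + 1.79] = -10.08*d - 8.5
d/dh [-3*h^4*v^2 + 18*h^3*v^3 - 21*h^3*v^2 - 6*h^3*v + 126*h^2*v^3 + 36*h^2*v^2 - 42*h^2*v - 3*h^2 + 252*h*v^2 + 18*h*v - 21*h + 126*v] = -12*h^3*v^2 + 54*h^2*v^3 - 63*h^2*v^2 - 18*h^2*v + 252*h*v^3 + 72*h*v^2 - 84*h*v - 6*h + 252*v^2 + 18*v - 21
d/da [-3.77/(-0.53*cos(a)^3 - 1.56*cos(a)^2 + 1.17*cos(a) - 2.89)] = (5.9943*cos(a)^2 + 11.7624*cos(a) - 4.4109)*sin(a)/(0.53*cos(a)^3 + 1.56*cos(a)^2 - 1.17*cos(a) + 2.89)^2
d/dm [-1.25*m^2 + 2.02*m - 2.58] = 2.02 - 2.5*m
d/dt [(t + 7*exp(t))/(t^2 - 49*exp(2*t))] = (7*exp(t) - 1)/(t^2 - 14*t*exp(t) + 49*exp(2*t))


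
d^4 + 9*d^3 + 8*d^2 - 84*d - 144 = (d - 3)*(d + 2)*(d + 4)*(d + 6)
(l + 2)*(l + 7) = l^2 + 9*l + 14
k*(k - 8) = k^2 - 8*k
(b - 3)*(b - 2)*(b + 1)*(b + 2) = b^4 - 2*b^3 - 7*b^2 + 8*b + 12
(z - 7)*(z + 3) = z^2 - 4*z - 21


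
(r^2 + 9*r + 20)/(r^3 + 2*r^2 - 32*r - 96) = (r + 5)/(r^2 - 2*r - 24)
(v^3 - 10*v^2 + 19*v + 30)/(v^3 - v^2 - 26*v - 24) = (v - 5)/(v + 4)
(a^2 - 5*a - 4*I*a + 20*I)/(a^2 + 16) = (a - 5)/(a + 4*I)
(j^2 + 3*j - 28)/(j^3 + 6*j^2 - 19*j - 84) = 1/(j + 3)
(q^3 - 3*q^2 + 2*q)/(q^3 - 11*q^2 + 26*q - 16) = q/(q - 8)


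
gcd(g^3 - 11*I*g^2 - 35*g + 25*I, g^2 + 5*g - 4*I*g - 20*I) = 1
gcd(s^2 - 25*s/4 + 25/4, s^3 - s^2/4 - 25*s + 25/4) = s - 5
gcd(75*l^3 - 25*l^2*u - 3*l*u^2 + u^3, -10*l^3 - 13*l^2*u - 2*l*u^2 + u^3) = -5*l + u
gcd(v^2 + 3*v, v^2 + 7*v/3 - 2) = v + 3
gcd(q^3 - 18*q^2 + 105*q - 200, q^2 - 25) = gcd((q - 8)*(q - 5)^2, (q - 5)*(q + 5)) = q - 5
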